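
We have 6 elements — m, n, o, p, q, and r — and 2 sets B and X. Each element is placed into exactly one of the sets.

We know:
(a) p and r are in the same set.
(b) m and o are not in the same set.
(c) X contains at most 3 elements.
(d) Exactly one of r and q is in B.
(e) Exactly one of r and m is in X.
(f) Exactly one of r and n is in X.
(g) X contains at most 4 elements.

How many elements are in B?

3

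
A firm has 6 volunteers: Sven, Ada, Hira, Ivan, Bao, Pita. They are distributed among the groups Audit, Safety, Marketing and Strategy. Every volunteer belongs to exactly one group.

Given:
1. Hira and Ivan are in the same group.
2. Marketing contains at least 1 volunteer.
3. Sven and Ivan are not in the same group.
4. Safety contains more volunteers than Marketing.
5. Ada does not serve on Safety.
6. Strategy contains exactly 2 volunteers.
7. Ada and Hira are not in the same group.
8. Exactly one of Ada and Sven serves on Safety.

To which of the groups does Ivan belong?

Ivan: Strategy

From (5): Ada ∉ Safety.
(8) (exactly one): Sven ∈ Safety.
(3): Ivan ∉ Safety.
(1): Hira matches Ivan: Hira ∉ Safety.
Suppose Ivan ∈ Audit: no assignment then satisfies all the clues, so Ivan ∉ Audit.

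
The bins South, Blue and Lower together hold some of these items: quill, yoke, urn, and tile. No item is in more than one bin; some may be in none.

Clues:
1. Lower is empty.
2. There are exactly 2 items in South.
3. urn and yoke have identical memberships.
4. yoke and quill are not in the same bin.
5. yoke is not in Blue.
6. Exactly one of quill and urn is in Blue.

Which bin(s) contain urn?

urn: South

From (5): yoke ∉ Blue.
(1): Lower already has 0, so the rest are out.
(3): urn matches yoke: urn ∉ Blue.
(6) (exactly one): quill ∈ Blue.
Suppose urn ∉ South: no assignment then satisfies all the clues, so urn ∈ South.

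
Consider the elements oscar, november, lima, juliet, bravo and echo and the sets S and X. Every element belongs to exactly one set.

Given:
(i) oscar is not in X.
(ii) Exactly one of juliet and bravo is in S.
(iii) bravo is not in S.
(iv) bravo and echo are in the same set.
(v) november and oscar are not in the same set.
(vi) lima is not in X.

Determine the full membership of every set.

From (i): oscar ∉ X.
From (iii): bravo ∉ S.
From (vi): lima ∉ X.
(ii) (exactly one): juliet ∈ S.
(iv): echo matches bravo: echo ∉ S.
Only one set left: oscar ∈ S.
Only one set left: lima ∈ S.
Only one set left: bravo ∈ X.
Only one set left: echo ∈ X.
(v): november ∉ S.
Only one set left: november ∈ X.

S = {juliet, lima, oscar}; X = {bravo, echo, november}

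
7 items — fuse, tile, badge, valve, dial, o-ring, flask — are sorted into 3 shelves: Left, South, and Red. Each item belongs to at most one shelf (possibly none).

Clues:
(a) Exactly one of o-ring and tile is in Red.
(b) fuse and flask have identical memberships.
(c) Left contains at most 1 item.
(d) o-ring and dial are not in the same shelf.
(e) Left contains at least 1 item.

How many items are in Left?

1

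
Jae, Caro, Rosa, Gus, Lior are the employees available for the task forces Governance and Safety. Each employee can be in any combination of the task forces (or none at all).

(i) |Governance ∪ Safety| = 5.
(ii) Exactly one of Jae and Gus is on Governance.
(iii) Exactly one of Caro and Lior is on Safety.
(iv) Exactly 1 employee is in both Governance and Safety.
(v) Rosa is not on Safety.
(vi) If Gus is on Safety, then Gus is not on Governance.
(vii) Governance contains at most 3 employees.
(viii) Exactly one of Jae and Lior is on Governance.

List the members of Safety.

Safety = {Gus, Jae, Lior}

From (v): Rosa ∉ Safety.
Suppose Jae ∉ Safety: no assignment then satisfies all the clues, so Jae ∈ Safety.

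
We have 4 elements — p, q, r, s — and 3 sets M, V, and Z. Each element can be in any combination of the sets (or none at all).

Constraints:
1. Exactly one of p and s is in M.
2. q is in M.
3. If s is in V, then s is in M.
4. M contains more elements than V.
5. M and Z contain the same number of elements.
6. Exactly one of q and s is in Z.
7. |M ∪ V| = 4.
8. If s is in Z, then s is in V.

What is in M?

M = {q, r, s}

From (2): q ∈ M.
Suppose p ∈ M: no assignment then satisfies all the clues, so p ∉ M.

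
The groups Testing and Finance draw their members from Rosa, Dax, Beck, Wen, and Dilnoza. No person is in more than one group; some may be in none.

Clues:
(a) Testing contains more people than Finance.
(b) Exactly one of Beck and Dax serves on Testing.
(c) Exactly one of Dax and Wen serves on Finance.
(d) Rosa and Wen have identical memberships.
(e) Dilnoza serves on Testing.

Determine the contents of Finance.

Finance = {Dax}

From (e): Dilnoza ∈ Testing.
Suppose Rosa ∈ Finance: no assignment then satisfies all the clues, so Rosa ∉ Finance.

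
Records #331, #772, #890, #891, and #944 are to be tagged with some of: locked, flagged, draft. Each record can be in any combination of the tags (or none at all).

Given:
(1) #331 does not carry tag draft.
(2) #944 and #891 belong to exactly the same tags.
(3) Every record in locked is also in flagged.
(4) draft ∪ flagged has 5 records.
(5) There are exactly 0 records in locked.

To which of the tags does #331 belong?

#331: flagged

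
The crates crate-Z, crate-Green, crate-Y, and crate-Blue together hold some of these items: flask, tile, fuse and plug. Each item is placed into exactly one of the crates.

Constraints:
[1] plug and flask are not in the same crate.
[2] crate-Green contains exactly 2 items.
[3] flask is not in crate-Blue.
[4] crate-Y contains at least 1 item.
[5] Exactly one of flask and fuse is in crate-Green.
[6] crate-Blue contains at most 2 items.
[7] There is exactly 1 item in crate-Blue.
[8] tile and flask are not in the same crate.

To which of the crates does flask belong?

From (3): flask ∉ crate-Blue.
Suppose flask ∈ crate-Z: no assignment then satisfies all the clues, so flask ∉ crate-Z.

flask: crate-Y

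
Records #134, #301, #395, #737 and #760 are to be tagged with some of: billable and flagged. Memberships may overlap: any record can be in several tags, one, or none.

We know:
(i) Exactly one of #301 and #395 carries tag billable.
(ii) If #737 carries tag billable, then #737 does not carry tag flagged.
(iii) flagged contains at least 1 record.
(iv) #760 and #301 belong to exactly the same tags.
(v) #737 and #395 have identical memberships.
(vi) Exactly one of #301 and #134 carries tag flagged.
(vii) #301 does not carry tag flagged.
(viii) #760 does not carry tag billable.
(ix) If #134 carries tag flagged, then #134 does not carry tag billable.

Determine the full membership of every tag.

billable = {#395, #737}; flagged = {#134}

From (vii): #301 ∉ flagged.
From (viii): #760 ∉ billable.
(iv): #301 matches #760: #301 ∉ billable.
(iv): #760 matches #301: #760 ∉ flagged.
(vi) (exactly one): #134 ∈ flagged.
(ix): #134 ∉ billable.
(i) (exactly one): #395 ∈ billable.
(v): #737 matches #395: #737 ∈ billable.
(ii): #737 ∉ flagged.
(v): #395 matches #737: #395 ∉ flagged.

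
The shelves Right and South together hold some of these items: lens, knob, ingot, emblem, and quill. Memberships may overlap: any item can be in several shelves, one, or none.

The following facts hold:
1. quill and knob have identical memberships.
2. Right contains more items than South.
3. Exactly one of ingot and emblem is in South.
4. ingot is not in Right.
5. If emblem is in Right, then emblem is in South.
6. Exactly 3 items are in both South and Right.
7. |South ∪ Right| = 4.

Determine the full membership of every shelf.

Right = {emblem, knob, lens, quill}; South = {emblem, knob, quill}

From (4): ingot ∉ Right.
Suppose lens ∉ Right: no assignment then satisfies all the clues, so lens ∈ Right.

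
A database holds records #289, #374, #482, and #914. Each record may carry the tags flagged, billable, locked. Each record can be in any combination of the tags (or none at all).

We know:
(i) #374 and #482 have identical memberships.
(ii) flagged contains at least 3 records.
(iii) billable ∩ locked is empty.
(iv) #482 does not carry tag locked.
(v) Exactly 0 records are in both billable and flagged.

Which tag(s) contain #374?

#374: flagged

From (iv): #482 ∉ locked.
(i): #374 matches #482: #374 ∉ locked.
Suppose #374 ∉ flagged: no assignment then satisfies all the clues, so #374 ∈ flagged.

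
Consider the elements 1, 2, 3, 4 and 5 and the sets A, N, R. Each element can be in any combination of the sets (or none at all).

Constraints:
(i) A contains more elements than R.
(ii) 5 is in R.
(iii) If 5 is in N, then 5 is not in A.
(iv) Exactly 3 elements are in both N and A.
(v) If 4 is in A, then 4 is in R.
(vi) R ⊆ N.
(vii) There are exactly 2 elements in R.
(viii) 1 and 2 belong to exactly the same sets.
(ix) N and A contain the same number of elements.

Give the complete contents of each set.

A = {1, 2, 3, 4}; N = {1, 2, 4, 5}; R = {4, 5}

From (ii): 5 ∈ R.
(vi) with 5 ∈ R: 5 ∈ N.
(iii): 5 ∉ A.
Suppose 1 ∉ A: no assignment then satisfies all the clues, so 1 ∈ A.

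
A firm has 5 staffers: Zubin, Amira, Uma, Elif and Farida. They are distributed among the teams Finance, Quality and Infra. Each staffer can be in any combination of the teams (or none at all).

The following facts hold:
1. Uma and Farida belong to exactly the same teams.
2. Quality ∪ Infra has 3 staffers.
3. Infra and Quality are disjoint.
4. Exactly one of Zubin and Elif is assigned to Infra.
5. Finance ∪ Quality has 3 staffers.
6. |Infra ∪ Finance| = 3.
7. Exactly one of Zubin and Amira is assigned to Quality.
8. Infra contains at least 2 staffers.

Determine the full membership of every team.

Finance = {Amira, Elif, Zubin}; Quality = {Zubin}; Infra = {Amira, Elif}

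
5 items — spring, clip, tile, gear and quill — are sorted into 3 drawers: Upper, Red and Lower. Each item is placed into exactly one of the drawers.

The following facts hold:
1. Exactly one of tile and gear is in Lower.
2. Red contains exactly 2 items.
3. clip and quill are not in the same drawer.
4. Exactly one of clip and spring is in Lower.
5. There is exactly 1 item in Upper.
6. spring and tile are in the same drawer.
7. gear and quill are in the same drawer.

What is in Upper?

Upper = {clip}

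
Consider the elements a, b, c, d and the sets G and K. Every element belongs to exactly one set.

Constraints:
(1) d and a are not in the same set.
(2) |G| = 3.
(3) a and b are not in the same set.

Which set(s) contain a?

a: K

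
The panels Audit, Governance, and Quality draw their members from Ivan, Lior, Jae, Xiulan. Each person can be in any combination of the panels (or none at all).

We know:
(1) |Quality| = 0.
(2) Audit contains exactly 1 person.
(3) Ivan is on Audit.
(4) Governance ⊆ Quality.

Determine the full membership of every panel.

Audit = {Ivan}; Governance = {}; Quality = {}

From (3): Ivan ∈ Audit.
(1): Quality already has 0, so the rest are out.
(2): Audit already has 1, so the rest are out.
(4) contrapositive: Ivan ∉ Governance.
(4) contrapositive: Lior ∉ Governance.
(4) contrapositive: Jae ∉ Governance.
(4) contrapositive: Xiulan ∉ Governance.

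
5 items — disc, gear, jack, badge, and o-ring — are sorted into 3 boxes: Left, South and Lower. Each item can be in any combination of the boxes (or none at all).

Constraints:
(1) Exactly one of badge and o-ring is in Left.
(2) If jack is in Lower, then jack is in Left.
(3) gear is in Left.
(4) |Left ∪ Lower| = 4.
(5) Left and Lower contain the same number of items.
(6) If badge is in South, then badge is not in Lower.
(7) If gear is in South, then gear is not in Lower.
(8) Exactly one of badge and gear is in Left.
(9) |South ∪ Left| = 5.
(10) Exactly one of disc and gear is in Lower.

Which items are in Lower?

Lower = {disc, jack, o-ring}

From (3): gear ∈ Left.
(8) (exactly one): badge ∉ Left.
(1) (exactly one): o-ring ∈ Left.
Suppose disc ∉ Lower: no assignment then satisfies all the clues, so disc ∈ Lower.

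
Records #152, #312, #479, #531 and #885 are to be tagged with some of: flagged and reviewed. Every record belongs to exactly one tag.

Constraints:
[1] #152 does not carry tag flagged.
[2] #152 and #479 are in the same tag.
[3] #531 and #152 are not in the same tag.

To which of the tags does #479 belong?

From (1): #152 ∉ flagged.
(2): #479 matches #152: #479 ∉ flagged.
Only one tag left: #152 ∈ reviewed.
Only one tag left: #479 ∈ reviewed.
(3): #531 ∉ reviewed.
Only one tag left: #531 ∈ flagged.

#479: reviewed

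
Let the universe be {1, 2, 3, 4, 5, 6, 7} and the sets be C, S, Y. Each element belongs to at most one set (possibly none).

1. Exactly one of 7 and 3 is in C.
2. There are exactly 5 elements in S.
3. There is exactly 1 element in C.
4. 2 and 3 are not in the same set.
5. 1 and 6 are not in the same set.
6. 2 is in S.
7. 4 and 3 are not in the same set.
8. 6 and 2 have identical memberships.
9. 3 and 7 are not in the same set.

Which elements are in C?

From (6): 2 ∈ S.
(4): 3 ∉ S.
(8): 6 matches 2: 6 ∉ C.
(8): 6 matches 2: 6 ∈ S.
(5): 1 ∉ S.
(2): only 5 candidates remain for S, so all are in.
(1) (exactly one): 3 ∈ C.
(3): C already has 1, so the rest are out.

C = {3}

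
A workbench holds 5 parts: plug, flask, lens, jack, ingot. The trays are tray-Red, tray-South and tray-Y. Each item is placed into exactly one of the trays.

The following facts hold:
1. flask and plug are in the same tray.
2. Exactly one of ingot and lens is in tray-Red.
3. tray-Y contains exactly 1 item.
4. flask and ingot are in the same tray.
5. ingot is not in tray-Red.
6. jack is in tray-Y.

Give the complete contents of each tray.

tray-Red = {lens}; tray-South = {flask, ingot, plug}; tray-Y = {jack}

From (5): ingot ∉ tray-Red.
From (6): jack ∈ tray-Y.
(2) (exactly one): lens ∈ tray-Red.
(3): tray-Y already has 1, so the rest are out.
(4): flask matches ingot: flask ∉ tray-Red.
Only one tray left: flask ∈ tray-South.
Only one tray left: ingot ∈ tray-South.
(1): plug matches flask: plug ∉ tray-Red.
(1): plug matches flask: plug ∈ tray-South.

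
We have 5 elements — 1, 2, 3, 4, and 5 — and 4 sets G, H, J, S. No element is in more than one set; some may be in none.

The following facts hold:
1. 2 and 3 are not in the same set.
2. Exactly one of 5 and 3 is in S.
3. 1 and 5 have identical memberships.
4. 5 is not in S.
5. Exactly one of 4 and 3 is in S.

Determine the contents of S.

From (4): 5 ∉ S.
(2) (exactly one): 3 ∈ S.
(3): 1 matches 5: 1 ∉ S.
(5) (exactly one): 4 ∉ S.
(1): 2 ∉ S.

S = {3}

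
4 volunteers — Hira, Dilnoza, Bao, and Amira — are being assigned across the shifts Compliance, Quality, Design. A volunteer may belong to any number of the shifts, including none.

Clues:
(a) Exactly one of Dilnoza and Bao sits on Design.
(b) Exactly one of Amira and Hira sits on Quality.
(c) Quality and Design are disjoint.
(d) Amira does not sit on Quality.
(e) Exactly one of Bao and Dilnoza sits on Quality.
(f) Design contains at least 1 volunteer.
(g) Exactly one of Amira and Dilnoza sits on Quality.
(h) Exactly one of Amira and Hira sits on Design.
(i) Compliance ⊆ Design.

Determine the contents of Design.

Design = {Amira, Bao}

From (d): Amira ∉ Quality.
(b) (exactly one): Hira ∈ Quality.
(c) (disjoint): Hira ∉ Design.
(g) (exactly one): Dilnoza ∈ Quality.
(h) (exactly one): Amira ∈ Design.
(i) contrapositive: Hira ∉ Compliance.
(c) (disjoint): Dilnoza ∉ Design.
(e) (exactly one): Bao ∉ Quality.
(i) contrapositive: Dilnoza ∉ Compliance.
(a) (exactly one): Bao ∈ Design.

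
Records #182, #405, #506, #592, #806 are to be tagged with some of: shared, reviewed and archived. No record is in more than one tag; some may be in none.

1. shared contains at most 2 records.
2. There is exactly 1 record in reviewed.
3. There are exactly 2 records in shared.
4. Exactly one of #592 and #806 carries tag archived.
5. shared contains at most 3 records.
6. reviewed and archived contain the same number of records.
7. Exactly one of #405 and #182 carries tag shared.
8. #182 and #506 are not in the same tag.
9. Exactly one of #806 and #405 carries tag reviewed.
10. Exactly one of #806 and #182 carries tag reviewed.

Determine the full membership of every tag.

shared = {#405, #506}; reviewed = {#806}; archived = {#592}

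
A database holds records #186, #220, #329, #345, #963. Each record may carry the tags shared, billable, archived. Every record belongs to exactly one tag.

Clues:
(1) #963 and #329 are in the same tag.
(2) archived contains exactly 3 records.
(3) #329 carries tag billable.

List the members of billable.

From (3): #329 ∈ billable.
(1): #963 matches #329: #963 ∉ shared.
(1): #963 matches #329: #963 ∈ billable.
(2): only 3 candidates remain for archived, so all are in.

billable = {#329, #963}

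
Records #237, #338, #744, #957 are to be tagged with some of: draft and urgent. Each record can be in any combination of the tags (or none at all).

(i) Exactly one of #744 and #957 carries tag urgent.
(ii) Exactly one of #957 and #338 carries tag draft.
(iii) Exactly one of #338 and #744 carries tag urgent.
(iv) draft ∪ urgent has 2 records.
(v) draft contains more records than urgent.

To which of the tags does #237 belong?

#237: none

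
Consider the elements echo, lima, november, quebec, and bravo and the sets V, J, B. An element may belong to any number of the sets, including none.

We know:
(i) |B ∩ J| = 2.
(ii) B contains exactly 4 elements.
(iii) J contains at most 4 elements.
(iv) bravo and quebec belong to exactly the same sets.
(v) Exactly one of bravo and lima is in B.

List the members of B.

B = {bravo, echo, november, quebec}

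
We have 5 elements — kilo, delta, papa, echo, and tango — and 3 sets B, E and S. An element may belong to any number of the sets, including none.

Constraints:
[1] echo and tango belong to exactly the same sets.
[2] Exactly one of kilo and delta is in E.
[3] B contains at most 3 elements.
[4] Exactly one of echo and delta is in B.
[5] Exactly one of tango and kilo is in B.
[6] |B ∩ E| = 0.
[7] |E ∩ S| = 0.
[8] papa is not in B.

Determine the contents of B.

B = {echo, tango}

From (8): papa ∉ B.
Suppose kilo ∈ B: no assignment then satisfies all the clues, so kilo ∉ B.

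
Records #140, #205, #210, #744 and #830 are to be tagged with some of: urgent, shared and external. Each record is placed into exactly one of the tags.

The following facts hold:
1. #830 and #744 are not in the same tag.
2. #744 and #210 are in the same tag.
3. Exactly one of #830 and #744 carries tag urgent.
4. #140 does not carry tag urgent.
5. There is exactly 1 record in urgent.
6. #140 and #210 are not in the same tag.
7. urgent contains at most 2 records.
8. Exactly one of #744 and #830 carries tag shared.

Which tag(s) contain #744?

#744: shared

From (4): #140 ∉ urgent.
Suppose #744 ∈ urgent: no assignment then satisfies all the clues, so #744 ∉ urgent.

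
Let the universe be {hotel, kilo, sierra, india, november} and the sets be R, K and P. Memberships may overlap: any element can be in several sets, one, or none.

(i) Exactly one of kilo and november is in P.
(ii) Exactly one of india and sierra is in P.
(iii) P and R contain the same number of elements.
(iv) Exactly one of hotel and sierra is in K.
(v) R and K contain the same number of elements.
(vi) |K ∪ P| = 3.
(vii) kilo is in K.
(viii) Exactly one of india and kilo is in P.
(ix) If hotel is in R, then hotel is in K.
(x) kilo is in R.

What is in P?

From (vii): kilo ∈ K.
From (x): kilo ∈ R.
Suppose hotel ∈ P: no assignment then satisfies all the clues, so hotel ∉ P.

P = {kilo, sierra}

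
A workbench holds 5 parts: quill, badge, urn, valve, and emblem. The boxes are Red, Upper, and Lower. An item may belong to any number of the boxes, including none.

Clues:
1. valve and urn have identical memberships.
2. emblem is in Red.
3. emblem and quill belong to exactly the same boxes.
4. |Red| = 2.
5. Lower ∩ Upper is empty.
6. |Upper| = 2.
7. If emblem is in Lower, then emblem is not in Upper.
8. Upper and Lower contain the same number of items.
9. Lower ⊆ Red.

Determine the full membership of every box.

Red = {emblem, quill}; Upper = {urn, valve}; Lower = {emblem, quill}

From (2): emblem ∈ Red.
(3): quill matches emblem: quill ∈ Red.
(4): Red already has 2, so the rest are out.
(9) contrapositive: badge ∉ Lower.
(9) contrapositive: urn ∉ Lower.
(9) contrapositive: valve ∉ Lower.
Suppose quill ∈ Upper: no assignment then satisfies all the clues, so quill ∉ Upper.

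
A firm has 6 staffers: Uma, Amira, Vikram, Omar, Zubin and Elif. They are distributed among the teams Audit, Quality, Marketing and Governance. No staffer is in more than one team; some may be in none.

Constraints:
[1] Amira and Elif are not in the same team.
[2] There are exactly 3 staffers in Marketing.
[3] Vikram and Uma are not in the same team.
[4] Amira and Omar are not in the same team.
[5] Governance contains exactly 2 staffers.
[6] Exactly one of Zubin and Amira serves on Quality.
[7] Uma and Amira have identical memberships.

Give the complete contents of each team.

Audit = {}; Quality = {Zubin}; Marketing = {Elif, Omar, Vikram}; Governance = {Amira, Uma}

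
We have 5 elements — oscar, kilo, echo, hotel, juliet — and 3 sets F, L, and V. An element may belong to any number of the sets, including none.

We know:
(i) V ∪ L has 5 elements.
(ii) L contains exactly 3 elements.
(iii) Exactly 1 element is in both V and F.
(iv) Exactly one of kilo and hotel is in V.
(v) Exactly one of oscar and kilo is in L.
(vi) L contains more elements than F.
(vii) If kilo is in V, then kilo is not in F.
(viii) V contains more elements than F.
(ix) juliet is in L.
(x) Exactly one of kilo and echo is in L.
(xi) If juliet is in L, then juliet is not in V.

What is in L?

L = {hotel, juliet, kilo}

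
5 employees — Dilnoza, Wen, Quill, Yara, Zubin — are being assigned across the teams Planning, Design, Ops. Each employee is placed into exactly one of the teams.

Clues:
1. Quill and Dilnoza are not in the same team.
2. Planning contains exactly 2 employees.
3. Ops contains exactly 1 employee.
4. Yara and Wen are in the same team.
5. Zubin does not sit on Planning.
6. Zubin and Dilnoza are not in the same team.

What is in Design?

Design = {Quill, Zubin}

From (5): Zubin ∉ Planning.
Suppose Dilnoza ∈ Design: no assignment then satisfies all the clues, so Dilnoza ∉ Design.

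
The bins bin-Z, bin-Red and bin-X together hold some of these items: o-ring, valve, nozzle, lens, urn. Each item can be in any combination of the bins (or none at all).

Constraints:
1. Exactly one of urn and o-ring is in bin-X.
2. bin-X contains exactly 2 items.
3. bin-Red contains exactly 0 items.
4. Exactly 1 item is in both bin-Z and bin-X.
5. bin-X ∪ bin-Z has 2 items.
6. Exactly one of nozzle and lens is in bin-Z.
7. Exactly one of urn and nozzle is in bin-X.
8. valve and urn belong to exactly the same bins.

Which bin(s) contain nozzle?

nozzle: bin-X, bin-Z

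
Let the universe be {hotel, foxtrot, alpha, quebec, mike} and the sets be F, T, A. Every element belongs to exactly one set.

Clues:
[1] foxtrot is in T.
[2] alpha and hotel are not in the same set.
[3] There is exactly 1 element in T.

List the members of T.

T = {foxtrot}

From (1): foxtrot ∈ T.
(3): T already has 1, so the rest are out.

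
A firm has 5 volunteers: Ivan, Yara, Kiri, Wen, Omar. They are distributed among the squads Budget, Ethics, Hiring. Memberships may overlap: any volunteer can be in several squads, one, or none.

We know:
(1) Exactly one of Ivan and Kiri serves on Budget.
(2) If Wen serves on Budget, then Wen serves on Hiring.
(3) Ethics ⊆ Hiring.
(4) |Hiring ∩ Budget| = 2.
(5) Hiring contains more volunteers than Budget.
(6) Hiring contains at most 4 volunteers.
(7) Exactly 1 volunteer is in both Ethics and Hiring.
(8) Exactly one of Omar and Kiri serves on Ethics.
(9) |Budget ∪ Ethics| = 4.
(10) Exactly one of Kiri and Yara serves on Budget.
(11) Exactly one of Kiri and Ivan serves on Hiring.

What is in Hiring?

Hiring = {Kiri, Omar, Wen, Yara}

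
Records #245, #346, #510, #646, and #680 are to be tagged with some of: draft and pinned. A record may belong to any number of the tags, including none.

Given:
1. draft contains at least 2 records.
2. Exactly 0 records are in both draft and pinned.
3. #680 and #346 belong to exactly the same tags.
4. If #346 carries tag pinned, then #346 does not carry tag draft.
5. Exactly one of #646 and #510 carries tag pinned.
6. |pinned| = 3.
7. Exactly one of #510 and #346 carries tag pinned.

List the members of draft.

draft = {#245, #510}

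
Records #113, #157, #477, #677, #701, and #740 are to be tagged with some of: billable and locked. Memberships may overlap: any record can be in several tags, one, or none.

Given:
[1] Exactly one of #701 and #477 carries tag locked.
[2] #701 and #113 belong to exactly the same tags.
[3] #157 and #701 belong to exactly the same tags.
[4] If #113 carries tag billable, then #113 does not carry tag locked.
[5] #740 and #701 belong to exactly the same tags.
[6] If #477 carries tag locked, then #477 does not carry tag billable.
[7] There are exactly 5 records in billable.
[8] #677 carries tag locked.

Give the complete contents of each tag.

From (8): #677 ∈ locked.
Suppose #113 ∉ billable: no assignment then satisfies all the clues, so #113 ∈ billable.

billable = {#113, #157, #677, #701, #740}; locked = {#477, #677}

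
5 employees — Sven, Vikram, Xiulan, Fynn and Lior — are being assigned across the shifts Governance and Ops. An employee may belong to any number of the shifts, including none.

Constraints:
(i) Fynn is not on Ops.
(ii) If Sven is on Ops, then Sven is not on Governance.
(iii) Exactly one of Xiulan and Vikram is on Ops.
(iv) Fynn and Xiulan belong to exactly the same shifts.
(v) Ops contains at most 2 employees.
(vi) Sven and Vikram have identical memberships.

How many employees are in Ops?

From (i): Fynn ∉ Ops.
(iv): Xiulan matches Fynn: Xiulan ∉ Ops.
(iii) (exactly one): Vikram ∈ Ops.
(vi): Sven matches Vikram: Sven ∈ Ops.
(ii): Sven ∉ Governance.
(v): Ops already has 2, so the rest are out.
(vi): Vikram matches Sven: Vikram ∉ Governance.

2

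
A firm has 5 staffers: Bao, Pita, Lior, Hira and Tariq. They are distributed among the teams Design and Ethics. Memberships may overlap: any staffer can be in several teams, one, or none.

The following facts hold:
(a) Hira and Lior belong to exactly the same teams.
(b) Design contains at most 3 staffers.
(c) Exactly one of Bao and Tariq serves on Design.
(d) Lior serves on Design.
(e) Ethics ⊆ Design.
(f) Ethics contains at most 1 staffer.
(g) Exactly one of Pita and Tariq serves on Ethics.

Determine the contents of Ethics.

From (d): Lior ∈ Design.
(a): Hira matches Lior: Hira ∈ Design.
Suppose Bao ∈ Ethics: no assignment then satisfies all the clues, so Bao ∉ Ethics.

Ethics = {Tariq}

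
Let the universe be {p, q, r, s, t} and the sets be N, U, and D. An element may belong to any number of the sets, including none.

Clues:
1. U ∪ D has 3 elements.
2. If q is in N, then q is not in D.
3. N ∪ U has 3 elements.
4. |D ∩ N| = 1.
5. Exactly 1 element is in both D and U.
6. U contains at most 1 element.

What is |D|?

3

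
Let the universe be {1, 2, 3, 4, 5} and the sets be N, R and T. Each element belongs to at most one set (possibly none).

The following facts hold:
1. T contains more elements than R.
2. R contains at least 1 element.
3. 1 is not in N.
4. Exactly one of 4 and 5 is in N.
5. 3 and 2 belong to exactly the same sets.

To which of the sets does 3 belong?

3: T

From (3): 1 ∉ N.
Suppose 3 ∈ N: no assignment then satisfies all the clues, so 3 ∉ N.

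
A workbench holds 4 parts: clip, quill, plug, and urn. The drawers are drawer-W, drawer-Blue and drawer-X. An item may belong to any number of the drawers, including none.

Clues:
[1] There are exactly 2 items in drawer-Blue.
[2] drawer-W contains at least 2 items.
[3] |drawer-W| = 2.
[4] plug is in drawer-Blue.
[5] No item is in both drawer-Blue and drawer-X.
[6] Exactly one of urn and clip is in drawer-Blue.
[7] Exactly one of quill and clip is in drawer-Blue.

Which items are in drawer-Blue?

drawer-Blue = {clip, plug}

From (4): plug ∈ drawer-Blue.
(5) (disjoint): plug ∉ drawer-X.
Suppose clip ∉ drawer-Blue: no assignment then satisfies all the clues, so clip ∈ drawer-Blue.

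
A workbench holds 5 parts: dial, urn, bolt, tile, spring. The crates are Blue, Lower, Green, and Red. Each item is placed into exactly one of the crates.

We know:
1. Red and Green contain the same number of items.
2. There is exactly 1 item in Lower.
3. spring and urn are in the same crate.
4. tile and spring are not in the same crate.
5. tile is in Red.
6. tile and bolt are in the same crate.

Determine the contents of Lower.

Lower = {dial}

From (5): tile ∈ Red.
(4): spring ∉ Red.
(6): bolt matches tile: bolt ∉ Blue.
(6): bolt matches tile: bolt ∉ Lower.
(6): bolt matches tile: bolt ∉ Green.
(6): bolt matches tile: bolt ∈ Red.
(3): urn matches spring: urn ∉ Red.
Suppose dial ∉ Lower: no assignment then satisfies all the clues, so dial ∈ Lower.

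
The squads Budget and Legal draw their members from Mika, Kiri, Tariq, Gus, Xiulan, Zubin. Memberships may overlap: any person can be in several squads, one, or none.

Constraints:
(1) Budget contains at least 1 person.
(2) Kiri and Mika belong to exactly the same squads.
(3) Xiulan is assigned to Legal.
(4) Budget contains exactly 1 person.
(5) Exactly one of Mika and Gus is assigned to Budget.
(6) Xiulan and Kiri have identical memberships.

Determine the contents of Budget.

Budget = {Gus}

From (3): Xiulan ∈ Legal.
(6): Kiri matches Xiulan: Kiri ∈ Legal.
(2): Mika matches Kiri: Mika ∈ Legal.
Suppose Mika ∈ Budget: no assignment then satisfies all the clues, so Mika ∉ Budget.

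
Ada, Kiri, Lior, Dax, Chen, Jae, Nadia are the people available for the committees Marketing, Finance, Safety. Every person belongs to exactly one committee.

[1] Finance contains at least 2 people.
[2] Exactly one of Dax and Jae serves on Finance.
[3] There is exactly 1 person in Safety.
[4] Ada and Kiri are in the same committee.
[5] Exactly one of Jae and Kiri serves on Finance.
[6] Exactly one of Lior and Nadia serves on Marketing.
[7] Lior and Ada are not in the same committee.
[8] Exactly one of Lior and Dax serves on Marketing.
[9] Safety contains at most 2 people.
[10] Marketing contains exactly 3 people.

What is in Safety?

Safety = {Nadia}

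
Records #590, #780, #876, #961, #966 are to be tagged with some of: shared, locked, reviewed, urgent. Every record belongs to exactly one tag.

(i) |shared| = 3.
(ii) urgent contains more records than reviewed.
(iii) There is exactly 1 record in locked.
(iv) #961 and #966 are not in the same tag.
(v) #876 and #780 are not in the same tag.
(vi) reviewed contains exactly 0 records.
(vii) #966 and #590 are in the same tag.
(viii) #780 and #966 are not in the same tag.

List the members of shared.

shared = {#590, #876, #966}

(vi): reviewed already has 0, so the rest are out.
Suppose #590 ∉ shared: no assignment then satisfies all the clues, so #590 ∈ shared.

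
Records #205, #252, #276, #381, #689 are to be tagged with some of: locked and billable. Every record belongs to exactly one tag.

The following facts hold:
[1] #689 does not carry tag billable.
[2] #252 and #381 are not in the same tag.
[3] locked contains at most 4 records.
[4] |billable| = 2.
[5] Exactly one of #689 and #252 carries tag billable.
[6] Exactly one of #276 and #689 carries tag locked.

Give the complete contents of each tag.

From (1): #689 ∉ billable.
(5) (exactly one): #252 ∈ billable.
Only one tag left: #689 ∈ locked.
(2): #381 ∉ billable.
(6) (exactly one): #276 ∉ locked.
Only one tag left: #276 ∈ billable.
Only one tag left: #381 ∈ locked.
(4): billable already has 2, so the rest are out.
Only one tag left: #205 ∈ locked.

locked = {#205, #381, #689}; billable = {#252, #276}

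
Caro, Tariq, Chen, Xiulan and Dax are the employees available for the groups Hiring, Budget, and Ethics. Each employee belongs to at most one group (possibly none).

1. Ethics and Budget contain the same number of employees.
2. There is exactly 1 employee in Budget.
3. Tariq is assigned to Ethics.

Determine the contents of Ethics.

Ethics = {Tariq}

From (3): Tariq ∈ Ethics.
Suppose Caro ∈ Ethics: no assignment then satisfies all the clues, so Caro ∉ Ethics.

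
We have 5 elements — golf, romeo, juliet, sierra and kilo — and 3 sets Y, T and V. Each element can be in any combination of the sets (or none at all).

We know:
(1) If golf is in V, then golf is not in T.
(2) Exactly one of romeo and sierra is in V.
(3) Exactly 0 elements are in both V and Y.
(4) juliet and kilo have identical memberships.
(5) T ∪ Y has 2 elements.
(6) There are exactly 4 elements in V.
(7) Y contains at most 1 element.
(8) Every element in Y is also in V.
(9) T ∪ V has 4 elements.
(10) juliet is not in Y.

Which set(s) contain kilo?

kilo: T, V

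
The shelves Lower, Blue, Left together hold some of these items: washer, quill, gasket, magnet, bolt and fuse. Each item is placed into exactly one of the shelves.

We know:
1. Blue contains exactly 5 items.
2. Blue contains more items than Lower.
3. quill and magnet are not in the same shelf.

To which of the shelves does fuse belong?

fuse: Blue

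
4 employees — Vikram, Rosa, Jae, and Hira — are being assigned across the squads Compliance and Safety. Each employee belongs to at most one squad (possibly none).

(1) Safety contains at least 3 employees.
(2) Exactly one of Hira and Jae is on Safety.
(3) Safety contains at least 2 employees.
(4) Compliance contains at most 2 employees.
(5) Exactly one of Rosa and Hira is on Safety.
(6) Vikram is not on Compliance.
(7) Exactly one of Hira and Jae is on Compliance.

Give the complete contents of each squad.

From (6): Vikram ∉ Compliance.
Suppose Vikram ∉ Safety: no assignment then satisfies all the clues, so Vikram ∈ Safety.

Compliance = {Hira}; Safety = {Jae, Rosa, Vikram}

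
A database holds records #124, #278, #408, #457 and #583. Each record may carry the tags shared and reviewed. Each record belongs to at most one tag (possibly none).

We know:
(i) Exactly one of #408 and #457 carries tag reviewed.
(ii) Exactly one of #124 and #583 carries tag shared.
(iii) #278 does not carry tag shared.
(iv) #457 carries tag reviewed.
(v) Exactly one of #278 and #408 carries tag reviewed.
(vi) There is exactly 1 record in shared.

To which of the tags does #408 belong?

#408: none

From (iii): #278 ∉ shared.
From (iv): #457 ∈ reviewed.
(i) (exactly one): #408 ∉ reviewed.
(v) (exactly one): #278 ∈ reviewed.
Suppose #408 ∈ shared: no assignment then satisfies all the clues, so #408 ∉ shared.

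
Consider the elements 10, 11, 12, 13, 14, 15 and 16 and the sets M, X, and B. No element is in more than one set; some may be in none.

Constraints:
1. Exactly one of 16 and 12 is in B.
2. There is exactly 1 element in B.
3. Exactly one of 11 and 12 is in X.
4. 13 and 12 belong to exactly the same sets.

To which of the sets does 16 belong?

16: B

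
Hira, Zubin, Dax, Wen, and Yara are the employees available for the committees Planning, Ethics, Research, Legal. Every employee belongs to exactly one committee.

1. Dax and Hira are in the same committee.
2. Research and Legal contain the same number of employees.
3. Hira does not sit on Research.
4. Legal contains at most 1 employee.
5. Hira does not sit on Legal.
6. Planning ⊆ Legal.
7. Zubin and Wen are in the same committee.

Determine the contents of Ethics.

Ethics = {Dax, Hira, Wen, Yara, Zubin}

From (3): Hira ∉ Research.
From (5): Hira ∉ Legal.
(1): Dax matches Hira: Dax ∉ Research.
(1): Dax matches Hira: Dax ∉ Legal.
(6) contrapositive: Hira ∉ Planning.
(6) contrapositive: Dax ∉ Planning.
Only one committee left: Hira ∈ Ethics.
Only one committee left: Dax ∈ Ethics.
Suppose Zubin ∉ Ethics: no assignment then satisfies all the clues, so Zubin ∈ Ethics.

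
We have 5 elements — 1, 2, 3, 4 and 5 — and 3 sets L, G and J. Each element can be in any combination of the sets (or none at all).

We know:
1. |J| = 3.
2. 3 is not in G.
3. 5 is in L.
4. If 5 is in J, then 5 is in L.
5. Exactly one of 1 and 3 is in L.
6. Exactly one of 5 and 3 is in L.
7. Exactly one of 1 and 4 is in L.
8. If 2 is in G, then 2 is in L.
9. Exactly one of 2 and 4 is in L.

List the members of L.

L = {1, 2, 5}

From (2): 3 ∉ G.
From (3): 5 ∈ L.
(6) (exactly one): 3 ∉ L.
(5) (exactly one): 1 ∈ L.
(7) (exactly one): 4 ∉ L.
(9) (exactly one): 2 ∈ L.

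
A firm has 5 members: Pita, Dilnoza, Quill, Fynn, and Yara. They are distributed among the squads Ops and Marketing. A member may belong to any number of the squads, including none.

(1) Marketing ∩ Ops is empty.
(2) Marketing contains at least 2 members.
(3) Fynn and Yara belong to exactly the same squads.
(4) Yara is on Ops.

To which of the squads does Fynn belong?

From (4): Yara ∈ Ops.
(1) (disjoint): Yara ∉ Marketing.
(3): Fynn matches Yara: Fynn ∈ Ops.
(3): Fynn matches Yara: Fynn ∉ Marketing.

Fynn: Ops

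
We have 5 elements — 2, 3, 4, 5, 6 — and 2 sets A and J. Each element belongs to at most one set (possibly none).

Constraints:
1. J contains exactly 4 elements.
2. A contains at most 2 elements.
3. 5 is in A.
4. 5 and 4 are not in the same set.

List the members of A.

A = {5}

From (3): 5 ∈ A.
(1): only 4 candidates remain for J, so all are in.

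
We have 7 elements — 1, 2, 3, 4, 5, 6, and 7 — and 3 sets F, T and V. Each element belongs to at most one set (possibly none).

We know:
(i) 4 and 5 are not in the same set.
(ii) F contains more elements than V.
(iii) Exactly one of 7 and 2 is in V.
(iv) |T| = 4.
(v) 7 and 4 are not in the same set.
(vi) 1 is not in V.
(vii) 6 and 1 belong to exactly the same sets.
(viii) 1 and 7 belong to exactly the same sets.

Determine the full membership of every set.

From (vi): 1 ∉ V.
(vii): 6 matches 1: 6 ∉ V.
(viii): 7 matches 1: 7 ∉ V.
(iii) (exactly one): 2 ∈ V.
Suppose 1 ∈ F: no assignment then satisfies all the clues, so 1 ∉ F.

F = {3, 4}; T = {1, 5, 6, 7}; V = {2}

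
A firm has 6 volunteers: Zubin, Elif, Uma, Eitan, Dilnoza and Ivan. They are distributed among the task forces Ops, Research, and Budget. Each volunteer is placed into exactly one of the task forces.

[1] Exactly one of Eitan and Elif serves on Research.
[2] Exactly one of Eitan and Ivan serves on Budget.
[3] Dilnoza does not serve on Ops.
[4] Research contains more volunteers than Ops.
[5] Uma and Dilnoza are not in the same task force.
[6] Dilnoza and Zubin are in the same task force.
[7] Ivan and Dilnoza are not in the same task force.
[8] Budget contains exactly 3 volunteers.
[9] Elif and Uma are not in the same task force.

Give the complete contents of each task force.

Ops = {Uma}; Research = {Elif, Ivan}; Budget = {Dilnoza, Eitan, Zubin}

From (3): Dilnoza ∉ Ops.
(6): Zubin matches Dilnoza: Zubin ∉ Ops.
Suppose Zubin ∈ Research: no assignment then satisfies all the clues, so Zubin ∉ Research.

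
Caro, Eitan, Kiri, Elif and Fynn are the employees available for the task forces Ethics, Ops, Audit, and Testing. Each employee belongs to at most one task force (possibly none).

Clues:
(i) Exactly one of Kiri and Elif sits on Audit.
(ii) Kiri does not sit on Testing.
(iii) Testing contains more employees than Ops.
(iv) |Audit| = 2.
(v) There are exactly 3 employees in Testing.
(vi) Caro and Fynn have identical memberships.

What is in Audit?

Audit = {Eitan, Kiri}

From (ii): Kiri ∉ Testing.
Suppose Caro ∈ Audit: no assignment then satisfies all the clues, so Caro ∉ Audit.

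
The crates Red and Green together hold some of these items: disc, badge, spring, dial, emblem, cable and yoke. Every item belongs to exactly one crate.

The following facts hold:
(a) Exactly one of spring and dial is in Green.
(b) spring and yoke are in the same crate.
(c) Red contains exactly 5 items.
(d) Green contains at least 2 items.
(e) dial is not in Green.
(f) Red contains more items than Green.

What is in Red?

Red = {badge, cable, dial, disc, emblem}

From (e): dial ∉ Green.
(a) (exactly one): spring ∈ Green.
(b): yoke matches spring: yoke ∉ Red.
(b): yoke matches spring: yoke ∈ Green.
(c): only 5 candidates remain for Red, so all are in.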